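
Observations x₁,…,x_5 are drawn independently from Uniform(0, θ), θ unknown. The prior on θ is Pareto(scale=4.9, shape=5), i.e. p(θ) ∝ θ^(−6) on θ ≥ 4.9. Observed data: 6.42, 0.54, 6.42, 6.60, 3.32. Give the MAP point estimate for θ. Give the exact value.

θ̂_MAP = 6.60

The Uniform(0, θ) likelihood is θ^(−n) for θ ≥ max(xᵢ), zero otherwise. Here max(xᵢ) = 6.60.
Posterior ∝ θ^(−6) · θ^(−5) = θ^(−11) on θ ≥ max(4.9, 6.60) = 6.60.
This density is strictly decreasing in θ, so the posterior mode lies at the lower boundary of the support.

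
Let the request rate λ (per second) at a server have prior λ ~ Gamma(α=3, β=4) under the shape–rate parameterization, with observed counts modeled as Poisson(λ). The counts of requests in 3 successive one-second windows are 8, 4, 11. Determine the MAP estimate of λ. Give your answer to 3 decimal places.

Σxᵢ = 8+4+11 = 23, with n = 3.
Posterior ∝ λ^2e^(−4λ) · λ^23e^(−3λ) = λ^25e^(−7λ), i.e. Gamma(shape=26, rate=7).
The mode of a Gamma(a, b) with a ≥ 1 (shape–rate) is (a−1)/b = 25/7 ≈ 3.571.

λ̂_MAP = 3.571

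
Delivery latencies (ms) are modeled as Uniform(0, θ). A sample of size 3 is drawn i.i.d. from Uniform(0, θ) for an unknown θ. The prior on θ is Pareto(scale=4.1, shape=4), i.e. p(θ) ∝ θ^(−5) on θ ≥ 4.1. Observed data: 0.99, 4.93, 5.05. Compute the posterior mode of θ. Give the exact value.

The Uniform(0, θ) likelihood is θ^(−n) for θ ≥ max(xᵢ), zero otherwise. Here max(xᵢ) = 5.05.
Posterior ∝ θ^(−5) · θ^(−3) = θ^(−8) on θ ≥ max(4.1, 5.05) = 5.05.
This density is strictly decreasing in θ, so the posterior mode lies at the lower boundary of the support.

θ̂_MAP = 5.05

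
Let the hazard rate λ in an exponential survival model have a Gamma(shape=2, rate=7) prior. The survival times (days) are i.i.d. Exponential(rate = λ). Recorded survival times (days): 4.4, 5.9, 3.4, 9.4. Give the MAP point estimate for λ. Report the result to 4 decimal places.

λ̂_MAP = 0.1661

The Exponential(rate=λ) likelihood is ∝ λ^n e^(−λΣtᵢ). Here n = 4 and Σtᵢ = 4.4 + 5.9 + 3.4 + 9.4 = 23.1.
Posterior ∝ λe^(−7λ) · λ^4e^(−23.1λ) = λ^5e^(−30.1λ), i.e. Gamma(6, 30.1).
Mode = (a−1)/b = 5/30.1 ≈ 0.1661.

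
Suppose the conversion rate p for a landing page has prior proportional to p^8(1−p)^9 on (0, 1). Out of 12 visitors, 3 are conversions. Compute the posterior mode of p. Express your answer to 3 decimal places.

p̂_MAP = 0.379

The prior density ∝ p^8(1−p)^9 is the kernel of Beta(9, 10).
Data: 3 successes in 12 trials. The binomial likelihood contributes p^3(1−p)^9, so the posterior is Beta(9+3, 10+9) = Beta(12, 19).
For Beta(a, b) with a, b > 1 the mode is (a−1)/(a+b−2) = 11/29 ≈ 0.379.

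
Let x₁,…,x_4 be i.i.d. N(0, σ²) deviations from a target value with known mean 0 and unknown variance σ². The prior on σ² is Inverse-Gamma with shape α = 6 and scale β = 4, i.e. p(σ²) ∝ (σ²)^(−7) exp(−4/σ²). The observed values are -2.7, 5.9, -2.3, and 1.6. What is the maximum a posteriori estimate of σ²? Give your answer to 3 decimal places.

Sum of squared deviations about the known mean: SS = (-2.7−0)² + (5.9−0)² + (-2.3−0)² + (1.6−0)² = 49.95.
The Normal likelihood contributes (σ²)^(−n/2) exp(−SS/(2σ²)), so the posterior is Inverse-Gamma(α + n/2, β + SS/2) = Inverse-Gamma(8, 28.975).
The mode of Inverse-Gamma(a, b) is b/(a+1) = 28.975/9 ≈ 3.219.

σ̂²_MAP = 3.219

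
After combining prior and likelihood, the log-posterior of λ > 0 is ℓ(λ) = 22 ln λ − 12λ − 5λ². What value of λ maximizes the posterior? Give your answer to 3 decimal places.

ℓ'(λ) = 22/λ − 12 − 10λ. Setting this to zero and multiplying by λ: 10λ² + 12λ − 22 = 0.
λ = (−12 + √(12² + 4·10·22)) / (2·10) = (−12 + √1024) / 20 = (−12 + 32)/20 = 1.
ℓ''(λ) = −22/λ² − 10 < 0, confirming a maximum.

λ̂_MAP = 1.000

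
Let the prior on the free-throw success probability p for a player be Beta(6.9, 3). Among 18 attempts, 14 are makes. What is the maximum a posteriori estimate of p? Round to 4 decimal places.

Prior: Beta(6.9, 3).
Data: 14 successes in 18 trials. The binomial likelihood contributes p^14(1−p)^4, so the posterior is Beta(6.9+14, 3+4) = Beta(20.9, 7).
For Beta(a, b) with a, b > 1 the mode is (a−1)/(a+b−2) = 19.9/25.9 ≈ 0.7683.

p̂_MAP = 0.7683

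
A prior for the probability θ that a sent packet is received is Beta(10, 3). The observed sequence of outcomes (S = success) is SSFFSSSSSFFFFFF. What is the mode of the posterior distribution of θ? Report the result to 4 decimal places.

Prior: Beta(10, 3).
Data: 7 successes in 15 trials (from the sequence). The binomial likelihood contributes θ^7(1−θ)^8, so the posterior is Beta(10+7, 3+8) = Beta(17, 11).
For Beta(a, b) with a, b > 1 the mode is (a−1)/(a+b−2) = 16/26 ≈ 0.6154.

θ̂_MAP = 0.6154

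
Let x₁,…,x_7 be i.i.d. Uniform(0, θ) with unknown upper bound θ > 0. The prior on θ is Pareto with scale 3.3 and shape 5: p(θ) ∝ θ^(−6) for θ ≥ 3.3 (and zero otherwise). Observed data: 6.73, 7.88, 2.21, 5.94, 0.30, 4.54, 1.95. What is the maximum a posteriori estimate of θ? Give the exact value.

θ̂_MAP = 7.88

The Uniform(0, θ) likelihood is θ^(−n) for θ ≥ max(xᵢ), zero otherwise. Here max(xᵢ) = 7.88.
Posterior ∝ θ^(−6) · θ^(−7) = θ^(−13) on θ ≥ max(3.3, 7.88) = 7.88.
This density is strictly decreasing in θ, so the posterior mode lies at the lower boundary of the support.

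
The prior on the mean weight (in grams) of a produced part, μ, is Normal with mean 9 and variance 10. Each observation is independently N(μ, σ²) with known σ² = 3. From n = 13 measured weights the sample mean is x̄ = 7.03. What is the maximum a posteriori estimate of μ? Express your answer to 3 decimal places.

μ̂_MAP = 7.074

n = 13, x̄ = 7.03.
For a Normal prior and Normal likelihood with known variance, the posterior is Normal; its mode equals its mean, the precision-weighted average.
Prior precision 1/σ₀² = 1/10 = 0.1; data precision n/σ² = 13/3.
μ̂ = (0.1·9 + (13/3)·7.03) / (0.1 + 13/3) = (9409/300)/(133/30) = 9409/1330 ≈ 7.074.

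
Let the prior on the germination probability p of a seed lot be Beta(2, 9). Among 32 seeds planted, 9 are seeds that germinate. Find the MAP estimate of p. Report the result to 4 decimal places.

p̂_MAP = 0.2439

Prior: Beta(2, 9).
Data: 9 successes in 32 trials. The binomial likelihood contributes p^9(1−p)^23, so the posterior is Beta(2+9, 9+23) = Beta(11, 32).
For Beta(a, b) with a, b > 1 the mode is (a−1)/(a+b−2) = 10/41 ≈ 0.2439.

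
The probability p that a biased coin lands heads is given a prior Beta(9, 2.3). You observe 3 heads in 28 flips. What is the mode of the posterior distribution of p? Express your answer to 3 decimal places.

p̂_MAP = 0.295

Prior: Beta(9, 2.3).
Data: 3 successes in 28 trials. The binomial likelihood contributes p^3(1−p)^25, so the posterior is Beta(9+3, 2.3+25) = Beta(12, 27.3).
For Beta(a, b) with a, b > 1 the mode is (a−1)/(a+b−2) = 11/37.3 ≈ 0.295.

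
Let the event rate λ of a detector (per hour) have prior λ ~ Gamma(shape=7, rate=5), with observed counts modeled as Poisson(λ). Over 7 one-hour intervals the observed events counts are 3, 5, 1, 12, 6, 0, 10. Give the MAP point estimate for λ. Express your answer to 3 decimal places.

λ̂_MAP = 3.583

Σxᵢ = 3+5+1+12+6+0+10 = 37, with n = 7.
Posterior ∝ λ^6e^(−5λ) · λ^37e^(−7λ) = λ^43e^(−12λ), i.e. Gamma(shape=44, rate=12).
The mode of a Gamma(a, b) with a ≥ 1 (shape–rate) is (a−1)/b = 43/12 ≈ 3.583.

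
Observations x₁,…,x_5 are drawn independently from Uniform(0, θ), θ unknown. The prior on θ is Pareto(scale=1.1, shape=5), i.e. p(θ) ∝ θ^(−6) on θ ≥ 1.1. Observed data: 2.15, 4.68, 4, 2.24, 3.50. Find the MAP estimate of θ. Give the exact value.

The Uniform(0, θ) likelihood is θ^(−n) for θ ≥ max(xᵢ), zero otherwise. Here max(xᵢ) = 4.68.
Posterior ∝ θ^(−6) · θ^(−5) = θ^(−11) on θ ≥ max(1.1, 4.68) = 4.68.
This density is strictly decreasing in θ, so the posterior mode lies at the lower boundary of the support.

θ̂_MAP = 4.68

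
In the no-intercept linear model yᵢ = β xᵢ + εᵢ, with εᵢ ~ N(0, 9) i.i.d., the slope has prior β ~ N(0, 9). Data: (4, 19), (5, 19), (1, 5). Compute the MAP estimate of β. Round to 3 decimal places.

β̂_MAP = 4.093

log p(β | y) = −Σ(yᵢ − βxᵢ)²/(2·9) − β²/(2·9) + const.
Setting the derivative to zero: Σxᵢ(yᵢ − βxᵢ)/9 − β/9 = 0, so β = Σxᵢyᵢ / (Σxᵢ² + σ²/τ²).
Σxᵢyᵢ = 4·19 + 5·19 + 1·5 = 176; Σxᵢ² = 42; σ²/τ² = 1.
β̂_MAP = 176 / (42 + 1) = 176/43 ≈ 4.093.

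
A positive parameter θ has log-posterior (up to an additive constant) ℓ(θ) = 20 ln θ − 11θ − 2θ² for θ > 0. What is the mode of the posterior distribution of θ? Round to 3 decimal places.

ℓ'(θ) = 20/θ − 11 − 4θ. Setting this to zero and multiplying by θ: 4θ² + 11θ − 20 = 0.
θ = (−11 + √(11² + 4·4·20)) / (2·4) = (−11 + √441) / 8 = (−11 + 21)/8 = 5/4.
ℓ''(θ) = −20/θ² − 4 < 0, confirming a maximum.

θ̂_MAP = 1.250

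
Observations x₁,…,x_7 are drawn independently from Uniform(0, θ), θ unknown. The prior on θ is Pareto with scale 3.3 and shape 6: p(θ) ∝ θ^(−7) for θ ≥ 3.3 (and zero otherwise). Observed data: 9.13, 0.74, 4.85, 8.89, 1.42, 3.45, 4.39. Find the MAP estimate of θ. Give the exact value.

θ̂_MAP = 9.13

The Uniform(0, θ) likelihood is θ^(−n) for θ ≥ max(xᵢ), zero otherwise. Here max(xᵢ) = 9.13.
Posterior ∝ θ^(−7) · θ^(−7) = θ^(−14) on θ ≥ max(3.3, 9.13) = 9.13.
This density is strictly decreasing in θ, so the posterior mode lies at the lower boundary of the support.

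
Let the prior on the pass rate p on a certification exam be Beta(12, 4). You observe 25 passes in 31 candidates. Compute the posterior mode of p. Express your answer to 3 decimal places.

Prior: Beta(12, 4).
Data: 25 successes in 31 trials. The binomial likelihood contributes p^25(1−p)^6, so the posterior is Beta(12+25, 4+6) = Beta(37, 10).
For Beta(a, b) with a, b > 1 the mode is (a−1)/(a+b−2) = 36/45 ≈ 0.800.

p̂_MAP = 0.800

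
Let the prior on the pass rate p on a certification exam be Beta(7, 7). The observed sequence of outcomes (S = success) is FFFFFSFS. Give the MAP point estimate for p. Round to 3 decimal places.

Prior: Beta(7, 7).
Data: 2 successes in 8 trials (from the sequence). The binomial likelihood contributes p^2(1−p)^6, so the posterior is Beta(7+2, 7+6) = Beta(9, 13).
For Beta(a, b) with a, b > 1 the mode is (a−1)/(a+b−2) = 8/20 ≈ 0.400.

p̂_MAP = 0.400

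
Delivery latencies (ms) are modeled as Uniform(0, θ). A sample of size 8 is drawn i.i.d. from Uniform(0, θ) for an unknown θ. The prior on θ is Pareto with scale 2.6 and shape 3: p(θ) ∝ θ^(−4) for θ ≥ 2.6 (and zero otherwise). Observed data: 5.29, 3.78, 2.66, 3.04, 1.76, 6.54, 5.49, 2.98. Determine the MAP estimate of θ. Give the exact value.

The Uniform(0, θ) likelihood is θ^(−n) for θ ≥ max(xᵢ), zero otherwise. Here max(xᵢ) = 6.54.
Posterior ∝ θ^(−4) · θ^(−8) = θ^(−12) on θ ≥ max(2.6, 6.54) = 6.54.
This density is strictly decreasing in θ, so the posterior mode lies at the lower boundary of the support.

θ̂_MAP = 6.54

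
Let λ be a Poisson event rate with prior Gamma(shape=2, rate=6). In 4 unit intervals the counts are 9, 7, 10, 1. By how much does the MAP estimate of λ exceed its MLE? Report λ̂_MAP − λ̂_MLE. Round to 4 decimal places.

Σxᵢ = 27. Posterior is Gamma(29, 10); MAP = (29−1)/10 = 28/10 ≈ 2.80000.
MLE = x̄ = 27/4 ≈ 6.75000.
Difference = 28/10 − 27/4 = -79/20 ≈ -3.9500.

MAP − MLE = -3.9500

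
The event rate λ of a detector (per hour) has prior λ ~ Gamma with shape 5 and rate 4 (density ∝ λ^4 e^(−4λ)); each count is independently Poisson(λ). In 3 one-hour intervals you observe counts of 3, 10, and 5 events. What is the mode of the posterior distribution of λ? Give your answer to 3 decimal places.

Σxᵢ = 3+10+5 = 18, with n = 3.
Posterior ∝ λ^4e^(−4λ) · λ^18e^(−3λ) = λ^22e^(−7λ), i.e. Gamma(shape=23, rate=7).
The mode of a Gamma(a, b) with a ≥ 1 (shape–rate) is (a−1)/b = 22/7 ≈ 3.143.

λ̂_MAP = 3.143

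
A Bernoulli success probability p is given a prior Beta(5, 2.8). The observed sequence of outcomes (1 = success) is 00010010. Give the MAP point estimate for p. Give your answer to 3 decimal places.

Prior: Beta(5, 2.8).
Data: 2 successes in 8 trials (from the sequence). The binomial likelihood contributes p^2(1−p)^6, so the posterior is Beta(5+2, 2.8+6) = Beta(7, 8.8).
For Beta(a, b) with a, b > 1 the mode is (a−1)/(a+b−2) = 6/13.8 ≈ 0.435.

p̂_MAP = 0.435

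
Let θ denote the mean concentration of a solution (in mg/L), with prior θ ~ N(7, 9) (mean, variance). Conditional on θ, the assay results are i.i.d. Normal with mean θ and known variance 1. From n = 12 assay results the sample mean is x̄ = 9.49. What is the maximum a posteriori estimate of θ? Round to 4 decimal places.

θ̂_MAP = 9.4672

n = 12, x̄ = 9.49.
For a Normal prior and Normal likelihood with known variance, the posterior is Normal; its mode equals its mean, the precision-weighted average.
Prior precision 1/σ₀² = 1/9; data precision n/σ² = 12/1 = 12.
θ̂ = ((1/9)·7 + 12·9.49) / (1/9 + 12) = (25798/225)/(109/9) = 25798/2725 ≈ 9.4672.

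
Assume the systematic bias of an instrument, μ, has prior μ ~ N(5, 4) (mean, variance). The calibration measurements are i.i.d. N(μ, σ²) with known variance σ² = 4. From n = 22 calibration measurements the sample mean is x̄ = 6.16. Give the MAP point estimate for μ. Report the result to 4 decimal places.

μ̂_MAP = 6.1096

n = 22, x̄ = 6.16.
For a Normal prior and Normal likelihood with known variance, the posterior is Normal; its mode equals its mean, the precision-weighted average.
Prior precision 1/σ₀² = 1/4 = 0.25; data precision n/σ² = 22/4 = 5.5.
μ̂ = (0.25·5 + 5.5·6.16) / (0.25 + 5.5) = 35.13/5.75 = 3513/575 ≈ 6.1096.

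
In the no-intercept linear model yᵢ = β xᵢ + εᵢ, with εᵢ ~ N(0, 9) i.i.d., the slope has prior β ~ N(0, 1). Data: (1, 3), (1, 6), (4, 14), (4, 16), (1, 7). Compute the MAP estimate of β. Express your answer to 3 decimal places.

log p(β | y) = −Σ(yᵢ − βxᵢ)²/(2·9) − β²/(2·1) + const.
Setting the derivative to zero: Σxᵢ(yᵢ − βxᵢ)/9 − β/1 = 0, so β = Σxᵢyᵢ / (Σxᵢ² + σ²/τ²).
Σxᵢyᵢ = 1·3 + 1·6 + 4·14 + 4·16 + 1·7 = 136; Σxᵢ² = 35; σ²/τ² = 9.
β̂_MAP = 136 / (35 + 9) = 136/44 ≈ 3.091.

β̂_MAP = 3.091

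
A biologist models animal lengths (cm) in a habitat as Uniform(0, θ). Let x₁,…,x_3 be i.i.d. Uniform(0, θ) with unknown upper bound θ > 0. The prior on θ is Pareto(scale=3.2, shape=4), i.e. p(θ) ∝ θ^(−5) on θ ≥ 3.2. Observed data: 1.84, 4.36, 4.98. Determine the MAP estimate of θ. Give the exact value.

The Uniform(0, θ) likelihood is θ^(−n) for θ ≥ max(xᵢ), zero otherwise. Here max(xᵢ) = 4.98.
Posterior ∝ θ^(−5) · θ^(−3) = θ^(−8) on θ ≥ max(3.2, 4.98) = 4.98.
This density is strictly decreasing in θ, so the posterior mode lies at the lower boundary of the support.

θ̂_MAP = 4.98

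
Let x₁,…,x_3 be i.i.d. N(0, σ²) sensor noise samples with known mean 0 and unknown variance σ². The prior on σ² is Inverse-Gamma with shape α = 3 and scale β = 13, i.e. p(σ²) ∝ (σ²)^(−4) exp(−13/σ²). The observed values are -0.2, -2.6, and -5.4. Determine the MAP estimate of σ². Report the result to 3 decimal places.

σ̂²_MAP = 5.633

Sum of squared deviations about the known mean: SS = (-0.2−0)² + (-2.6−0)² + (-5.4−0)² = 35.96.
The Normal likelihood contributes (σ²)^(−n/2) exp(−SS/(2σ²)), so the posterior is Inverse-Gamma(α + n/2, β + SS/2) = Inverse-Gamma(4.5, 30.98).
The mode of Inverse-Gamma(a, b) is b/(a+1) = 30.98/5.5 ≈ 5.633.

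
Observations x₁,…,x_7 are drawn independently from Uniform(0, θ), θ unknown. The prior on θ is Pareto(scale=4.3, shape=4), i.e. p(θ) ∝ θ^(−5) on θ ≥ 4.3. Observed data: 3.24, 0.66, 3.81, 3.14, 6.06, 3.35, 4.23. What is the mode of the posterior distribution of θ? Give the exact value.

The Uniform(0, θ) likelihood is θ^(−n) for θ ≥ max(xᵢ), zero otherwise. Here max(xᵢ) = 6.06.
Posterior ∝ θ^(−5) · θ^(−7) = θ^(−12) on θ ≥ max(4.3, 6.06) = 6.06.
This density is strictly decreasing in θ, so the posterior mode lies at the lower boundary of the support.

θ̂_MAP = 6.06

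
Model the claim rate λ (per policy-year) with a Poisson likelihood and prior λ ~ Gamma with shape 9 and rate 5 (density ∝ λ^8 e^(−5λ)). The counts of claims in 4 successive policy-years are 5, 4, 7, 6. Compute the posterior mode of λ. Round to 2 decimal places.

λ̂_MAP = 3.33

Σxᵢ = 5+4+7+6 = 22, with n = 4.
Posterior ∝ λ^8e^(−5λ) · λ^22e^(−4λ) = λ^30e^(−9λ), i.e. Gamma(shape=31, rate=9).
The mode of a Gamma(a, b) with a ≥ 1 (shape–rate) is (a−1)/b = 30/9 ≈ 3.33.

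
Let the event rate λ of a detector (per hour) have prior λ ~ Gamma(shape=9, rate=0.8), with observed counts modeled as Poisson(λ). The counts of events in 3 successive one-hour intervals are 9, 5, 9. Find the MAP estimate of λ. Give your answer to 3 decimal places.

Σxᵢ = 9+5+9 = 23, with n = 3.
Posterior ∝ λ^8e^(−0.8λ) · λ^23e^(−3λ) = λ^31e^(−3.8λ), i.e. Gamma(shape=32, rate=3.8).
The mode of a Gamma(a, b) with a ≥ 1 (shape–rate) is (a−1)/b = 31/3.8 ≈ 8.158.

λ̂_MAP = 8.158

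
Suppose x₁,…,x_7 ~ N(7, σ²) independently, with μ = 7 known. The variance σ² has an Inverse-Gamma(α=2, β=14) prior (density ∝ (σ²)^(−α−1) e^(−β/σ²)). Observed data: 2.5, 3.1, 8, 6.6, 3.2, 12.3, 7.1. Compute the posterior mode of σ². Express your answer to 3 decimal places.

σ̂²_MAP = 8.243

Sum of squared deviations about the known mean: SS = (2.5−7)² + (3.1−7)² + (8−7)² + (6.6−7)² + (3.2−7)² + (12.3−7)² + (7.1−7)² = 79.16.
The Normal likelihood contributes (σ²)^(−n/2) exp(−SS/(2σ²)), so the posterior is Inverse-Gamma(α + n/2, β + SS/2) = Inverse-Gamma(5.5, 53.58).
The mode of Inverse-Gamma(a, b) is b/(a+1) = 53.58/6.5 ≈ 8.243.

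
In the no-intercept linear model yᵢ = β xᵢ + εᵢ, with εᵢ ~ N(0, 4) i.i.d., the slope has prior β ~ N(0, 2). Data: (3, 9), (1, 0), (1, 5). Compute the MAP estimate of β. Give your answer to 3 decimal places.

log p(β | y) = −Σ(yᵢ − βxᵢ)²/(2·4) − β²/(2·2) + const.
Setting the derivative to zero: Σxᵢ(yᵢ − βxᵢ)/4 − β/2 = 0, so β = Σxᵢyᵢ / (Σxᵢ² + σ²/τ²).
Σxᵢyᵢ = 3·9 + 1·0 + 1·5 = 32; Σxᵢ² = 11; σ²/τ² = 2.
β̂_MAP = 32 / (11 + 2) = 32/13 ≈ 2.462.

β̂_MAP = 2.462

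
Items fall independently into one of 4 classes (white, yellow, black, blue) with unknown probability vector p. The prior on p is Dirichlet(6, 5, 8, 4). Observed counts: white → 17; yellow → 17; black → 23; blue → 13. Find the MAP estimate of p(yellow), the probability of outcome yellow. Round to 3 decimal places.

MAP estimate of p(yellow) = 0.236

The posterior is Dirichlet(αᵢ + nᵢ) = Dirichlet(23, 22, 31, 17).
For a Dirichlet(a₁,…,a_K) with all aᵢ > 1, the mode has j-th component (aⱼ − 1)/(Σaᵢ − K).
Here Σaᵢ = 93 and K = 4, so p(yellow) = (22 − 1)/(93 − 4) = 21/89 ≈ 0.236.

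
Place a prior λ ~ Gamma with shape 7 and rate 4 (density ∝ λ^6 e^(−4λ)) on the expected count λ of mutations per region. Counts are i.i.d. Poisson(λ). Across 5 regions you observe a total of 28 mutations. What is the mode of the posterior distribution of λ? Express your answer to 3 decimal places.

λ̂_MAP = 3.778

Σxᵢ = 28, n = 5.
Posterior ∝ λ^6e^(−4λ) · λ^28e^(−5λ) = λ^34e^(−9λ), i.e. Gamma(shape=35, rate=9).
The mode of a Gamma(a, b) with a ≥ 1 (shape–rate) is (a−1)/b = 34/9 ≈ 3.778.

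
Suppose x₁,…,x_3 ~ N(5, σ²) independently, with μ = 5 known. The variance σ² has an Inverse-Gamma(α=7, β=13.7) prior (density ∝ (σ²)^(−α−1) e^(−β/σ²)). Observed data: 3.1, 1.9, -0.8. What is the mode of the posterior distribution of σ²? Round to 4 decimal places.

Sum of squared deviations about the known mean: SS = (3.1−5)² + (1.9−5)² + (-0.8−5)² = 46.86.
The Normal likelihood contributes (σ²)^(−n/2) exp(−SS/(2σ²)), so the posterior is Inverse-Gamma(α + n/2, β + SS/2) = Inverse-Gamma(8.5, 37.13).
The mode of Inverse-Gamma(a, b) is b/(a+1) = 37.13/9.5 ≈ 3.9084.

σ̂²_MAP = 3.9084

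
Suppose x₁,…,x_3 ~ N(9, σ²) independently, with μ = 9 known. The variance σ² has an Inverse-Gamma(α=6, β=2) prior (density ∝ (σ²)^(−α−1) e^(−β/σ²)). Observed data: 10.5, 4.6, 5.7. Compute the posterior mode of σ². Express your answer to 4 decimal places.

Sum of squared deviations about the known mean: SS = (10.5−9)² + (4.6−9)² + (5.7−9)² = 32.5.
The Normal likelihood contributes (σ²)^(−n/2) exp(−SS/(2σ²)), so the posterior is Inverse-Gamma(α + n/2, β + SS/2) = Inverse-Gamma(7.5, 18.25).
The mode of Inverse-Gamma(a, b) is b/(a+1) = 18.25/8.5 ≈ 2.1471.

σ̂²_MAP = 2.1471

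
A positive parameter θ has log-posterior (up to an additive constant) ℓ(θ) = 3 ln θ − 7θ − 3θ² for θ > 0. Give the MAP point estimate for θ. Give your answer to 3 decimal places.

ℓ'(θ) = 3/θ − 7 − 6θ. Setting this to zero and multiplying by θ: 6θ² + 7θ − 3 = 0.
θ = (−7 + √(7² + 4·6·3)) / (2·6) = (−7 + √121) / 12 = (−7 + 11)/12 = 1/3.
ℓ''(θ) = −3/θ² − 6 < 0, confirming a maximum.

θ̂_MAP = 0.333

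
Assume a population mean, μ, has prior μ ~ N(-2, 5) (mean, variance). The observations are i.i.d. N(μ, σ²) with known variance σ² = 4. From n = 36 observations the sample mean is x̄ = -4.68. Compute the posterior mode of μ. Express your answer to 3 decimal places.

n = 36, x̄ = -4.68.
For a Normal prior and Normal likelihood with known variance, the posterior is Normal; its mode equals its mean, the precision-weighted average.
Prior precision 1/σ₀² = 1/5 = 0.2; data precision n/σ² = 36/4 = 9.
μ̂ = (0.2·(-2) + 9·(-4.68)) / (0.2 + 9) = (-42.52)/9.2 = -1063/230 ≈ -4.622.

μ̂_MAP = -4.622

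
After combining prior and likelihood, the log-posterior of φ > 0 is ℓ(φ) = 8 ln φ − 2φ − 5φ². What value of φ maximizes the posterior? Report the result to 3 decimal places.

φ̂_MAP = 0.800

ℓ'(φ) = 8/φ − 2 − 10φ. Setting this to zero and multiplying by φ: 10φ² + 2φ − 8 = 0.
φ = (−2 + √(2² + 4·10·8)) / (2·10) = (−2 + √324) / 20 = (−2 + 18)/20 = 4/5.
ℓ''(φ) = −8/φ² − 10 < 0, confirming a maximum.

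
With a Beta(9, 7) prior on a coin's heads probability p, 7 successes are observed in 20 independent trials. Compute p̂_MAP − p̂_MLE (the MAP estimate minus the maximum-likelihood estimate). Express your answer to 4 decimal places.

MAP − MLE = 0.0912

Posterior is Beta(16, 20); MAP = (16−1)/(36−2) = 15/34 ≈ 0.44118.
MLE ignores the prior: p̂_MLE = k/n = 7/20 ≈ 0.35000.
Difference = 15/34 − 7/20 = 31/340 ≈ 0.0912.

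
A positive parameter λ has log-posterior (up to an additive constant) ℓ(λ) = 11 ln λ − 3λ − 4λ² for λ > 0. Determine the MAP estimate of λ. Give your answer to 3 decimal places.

ℓ'(λ) = 11/λ − 3 − 8λ. Setting this to zero and multiplying by λ: 8λ² + 3λ − 11 = 0.
λ = (−3 + √(3² + 4·8·11)) / (2·8) = (−3 + √361) / 16 = (−3 + 19)/16 = 1.
ℓ''(λ) = −11/λ² − 8 < 0, confirming a maximum.

λ̂_MAP = 1.000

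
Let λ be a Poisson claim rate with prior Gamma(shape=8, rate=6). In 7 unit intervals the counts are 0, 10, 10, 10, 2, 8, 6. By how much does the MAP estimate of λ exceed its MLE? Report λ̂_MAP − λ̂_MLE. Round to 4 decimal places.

MAP − MLE = -2.4945

Σxᵢ = 46. Posterior is Gamma(54, 13); MAP = (54−1)/13 = 53/13 ≈ 4.07692.
MLE = x̄ = 46/7 ≈ 6.57143.
Difference = 53/13 − 46/7 = -227/91 ≈ -2.4945.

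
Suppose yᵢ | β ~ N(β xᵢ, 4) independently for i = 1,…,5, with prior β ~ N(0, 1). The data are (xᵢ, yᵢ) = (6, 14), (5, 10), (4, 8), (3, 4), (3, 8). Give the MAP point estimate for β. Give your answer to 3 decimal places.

β̂_MAP = 2.040

log p(β | y) = −Σ(yᵢ − βxᵢ)²/(2·4) − β²/(2·1) + const.
Setting the derivative to zero: Σxᵢ(yᵢ − βxᵢ)/4 − β/1 = 0, so β = Σxᵢyᵢ / (Σxᵢ² + σ²/τ²).
Σxᵢyᵢ = 6·14 + 5·10 + 4·8 + 3·4 + 3·8 = 202; Σxᵢ² = 95; σ²/τ² = 4.
β̂_MAP = 202 / (95 + 4) = 202/99 ≈ 2.040.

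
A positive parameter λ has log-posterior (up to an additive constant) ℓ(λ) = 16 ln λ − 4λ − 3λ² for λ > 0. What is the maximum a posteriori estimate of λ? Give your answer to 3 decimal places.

λ̂_MAP = 1.333

ℓ'(λ) = 16/λ − 4 − 6λ. Setting this to zero and multiplying by λ: 6λ² + 4λ − 16 = 0.
λ = (−4 + √(4² + 4·6·16)) / (2·6) = (−4 + √400) / 12 = (−4 + 20)/12 = 4/3.
ℓ''(λ) = −16/λ² − 6 < 0, confirming a maximum.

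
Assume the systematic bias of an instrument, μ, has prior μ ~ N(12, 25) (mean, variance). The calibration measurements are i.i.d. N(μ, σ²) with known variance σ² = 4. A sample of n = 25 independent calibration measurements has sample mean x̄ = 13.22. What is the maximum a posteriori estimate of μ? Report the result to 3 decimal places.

μ̂_MAP = 13.212

n = 25, x̄ = 13.22.
For a Normal prior and Normal likelihood with known variance, the posterior is Normal; its mode equals its mean, the precision-weighted average.
Prior precision 1/σ₀² = 1/25 = 0.04; data precision n/σ² = 25/4 = 6.25.
μ̂ = (0.04·12 + 6.25·13.22) / (0.04 + 6.25) = 83.105/6.29 = 16621/1258 ≈ 13.212.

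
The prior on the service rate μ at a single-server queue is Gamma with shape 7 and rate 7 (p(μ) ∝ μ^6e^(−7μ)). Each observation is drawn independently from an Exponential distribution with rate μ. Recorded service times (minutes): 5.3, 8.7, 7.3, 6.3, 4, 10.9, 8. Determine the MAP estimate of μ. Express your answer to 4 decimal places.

The Exponential(rate=μ) likelihood is ∝ μ^n e^(−μΣtᵢ). Here n = 7 and Σtᵢ = 5.3 + 8.7 + 7.3 + 6.3 + 4 + 10.9 + 8 = 50.5.
Posterior ∝ μ^6e^(−7μ) · μ^7e^(−50.5μ) = μ^13e^(−57.5μ), i.e. Gamma(14, 57.5).
Mode = (a−1)/b = 13/57.5 ≈ 0.2261.

μ̂_MAP = 0.2261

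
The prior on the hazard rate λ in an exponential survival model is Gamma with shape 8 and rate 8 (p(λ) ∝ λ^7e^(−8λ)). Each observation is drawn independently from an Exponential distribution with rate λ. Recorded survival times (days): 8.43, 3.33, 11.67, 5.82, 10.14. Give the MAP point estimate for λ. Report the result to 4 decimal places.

The Exponential(rate=λ) likelihood is ∝ λ^n e^(−λΣtᵢ). Here n = 5 and Σtᵢ = 8.43 + 3.33 + 11.67 + 5.82 + 10.14 = 39.39.
Posterior ∝ λ^7e^(−8λ) · λ^5e^(−39.39λ) = λ^12e^(−47.39λ), i.e. Gamma(13, 47.39).
Mode = (a−1)/b = 12/47.39 ≈ 0.2532.

λ̂_MAP = 0.2532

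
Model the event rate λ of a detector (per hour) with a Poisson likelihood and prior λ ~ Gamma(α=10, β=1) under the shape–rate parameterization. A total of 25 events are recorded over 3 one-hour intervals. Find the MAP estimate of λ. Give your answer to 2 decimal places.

Σxᵢ = 25, n = 3.
Posterior ∝ λ^9e^(−1λ) · λ^25e^(−3λ) = λ^34e^(−4λ), i.e. Gamma(shape=35, rate=4).
The mode of a Gamma(a, b) with a ≥ 1 (shape–rate) is (a−1)/b = 34/4 ≈ 8.50.

λ̂_MAP = 8.50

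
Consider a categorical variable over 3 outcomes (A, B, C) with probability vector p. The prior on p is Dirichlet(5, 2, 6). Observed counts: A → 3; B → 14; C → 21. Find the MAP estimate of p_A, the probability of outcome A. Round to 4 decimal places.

MAP estimate of p_A = 0.1458

The posterior is Dirichlet(αᵢ + nᵢ) = Dirichlet(8, 16, 27).
For a Dirichlet(a₁,…,a_K) with all aᵢ > 1, the mode has j-th component (aⱼ − 1)/(Σaᵢ − K).
Here Σaᵢ = 51 and K = 3, so p_A = (8 − 1)/(51 − 3) = 7/48 ≈ 0.1458.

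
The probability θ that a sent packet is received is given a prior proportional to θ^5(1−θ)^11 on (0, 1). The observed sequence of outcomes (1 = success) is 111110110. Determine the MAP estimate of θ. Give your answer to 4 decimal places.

The prior density ∝ θ^5(1−θ)^11 is the kernel of Beta(6, 12).
Data: 7 successes in 9 trials (from the sequence). The binomial likelihood contributes θ^7(1−θ)^2, so the posterior is Beta(6+7, 12+2) = Beta(13, 14).
For Beta(a, b) with a, b > 1 the mode is (a−1)/(a+b−2) = 12/25 ≈ 0.4800.

θ̂_MAP = 0.4800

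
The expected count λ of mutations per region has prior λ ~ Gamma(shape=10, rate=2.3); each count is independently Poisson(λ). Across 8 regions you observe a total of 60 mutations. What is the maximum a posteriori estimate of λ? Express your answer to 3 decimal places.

λ̂_MAP = 6.699

Σxᵢ = 60, n = 8.
Posterior ∝ λ^9e^(−2.3λ) · λ^60e^(−8λ) = λ^69e^(−10.3λ), i.e. Gamma(shape=70, rate=10.3).
The mode of a Gamma(a, b) with a ≥ 1 (shape–rate) is (a−1)/b = 69/10.3 ≈ 6.699.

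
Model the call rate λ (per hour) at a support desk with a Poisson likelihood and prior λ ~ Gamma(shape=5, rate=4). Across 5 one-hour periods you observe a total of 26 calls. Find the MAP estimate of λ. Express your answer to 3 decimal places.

λ̂_MAP = 3.333

Σxᵢ = 26, n = 5.
Posterior ∝ λ^4e^(−4λ) · λ^26e^(−5λ) = λ^30e^(−9λ), i.e. Gamma(shape=31, rate=9).
The mode of a Gamma(a, b) with a ≥ 1 (shape–rate) is (a−1)/b = 30/9 ≈ 3.333.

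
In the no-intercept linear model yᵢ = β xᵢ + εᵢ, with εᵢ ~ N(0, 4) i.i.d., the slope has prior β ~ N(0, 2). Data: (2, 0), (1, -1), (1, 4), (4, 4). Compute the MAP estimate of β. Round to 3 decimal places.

log p(β | y) = −Σ(yᵢ − βxᵢ)²/(2·4) − β²/(2·2) + const.
Setting the derivative to zero: Σxᵢ(yᵢ − βxᵢ)/4 − β/2 = 0, so β = Σxᵢyᵢ / (Σxᵢ² + σ²/τ²).
Σxᵢyᵢ = 2·0 + 1·(-1) + 1·4 + 4·4 = 19; Σxᵢ² = 22; σ²/τ² = 2.
β̂_MAP = 19 / (22 + 2) = 19/24 ≈ 0.792.

β̂_MAP = 0.792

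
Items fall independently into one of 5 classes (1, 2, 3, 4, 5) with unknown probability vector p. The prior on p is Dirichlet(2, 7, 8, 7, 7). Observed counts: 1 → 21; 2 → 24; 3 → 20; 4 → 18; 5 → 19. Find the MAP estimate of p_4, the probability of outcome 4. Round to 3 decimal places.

MAP estimate: 0.188

The posterior is Dirichlet(αᵢ + nᵢ) = Dirichlet(23, 31, 28, 25, 26).
For a Dirichlet(a₁,…,a_K) with all aᵢ > 1, the mode has j-th component (aⱼ − 1)/(Σaᵢ − K).
Here Σaᵢ = 133 and K = 5, so p_4 = (25 − 1)/(133 − 5) = 24/128 ≈ 0.188.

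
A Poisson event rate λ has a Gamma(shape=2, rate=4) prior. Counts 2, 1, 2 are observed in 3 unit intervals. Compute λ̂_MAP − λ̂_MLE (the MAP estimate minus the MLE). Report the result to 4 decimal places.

Σxᵢ = 5. Posterior is Gamma(7, 7); MAP = (7−1)/7 = 6/7 ≈ 0.85714.
MLE = x̄ = 5/3 ≈ 1.66667.
Difference = 6/7 − 5/3 = -17/21 ≈ -0.8095.

MAP − MLE = -0.8095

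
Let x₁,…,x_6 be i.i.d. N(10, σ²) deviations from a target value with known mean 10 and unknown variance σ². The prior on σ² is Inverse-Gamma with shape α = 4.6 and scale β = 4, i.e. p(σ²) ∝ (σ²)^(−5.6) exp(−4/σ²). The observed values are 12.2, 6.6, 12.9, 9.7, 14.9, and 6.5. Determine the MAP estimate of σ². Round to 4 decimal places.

σ̂²_MAP = 4.0209

Sum of squared deviations about the known mean: SS = (12.2−10)² + (6.6−10)² + (12.9−10)² + (9.7−10)² + (14.9−10)² + (6.5−10)² = 61.16.
The Normal likelihood contributes (σ²)^(−n/2) exp(−SS/(2σ²)), so the posterior is Inverse-Gamma(α + n/2, β + SS/2) = Inverse-Gamma(7.6, 34.58).
The mode of Inverse-Gamma(a, b) is b/(a+1) = 34.58/8.6 ≈ 4.0209.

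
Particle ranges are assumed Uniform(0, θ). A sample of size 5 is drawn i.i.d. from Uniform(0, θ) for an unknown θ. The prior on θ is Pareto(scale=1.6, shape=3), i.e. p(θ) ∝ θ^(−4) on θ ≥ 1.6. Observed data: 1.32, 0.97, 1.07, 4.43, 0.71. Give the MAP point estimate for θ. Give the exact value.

The Uniform(0, θ) likelihood is θ^(−n) for θ ≥ max(xᵢ), zero otherwise. Here max(xᵢ) = 4.43.
Posterior ∝ θ^(−4) · θ^(−5) = θ^(−9) on θ ≥ max(1.6, 4.43) = 4.43.
This density is strictly decreasing in θ, so the posterior mode lies at the lower boundary of the support.

θ̂_MAP = 4.43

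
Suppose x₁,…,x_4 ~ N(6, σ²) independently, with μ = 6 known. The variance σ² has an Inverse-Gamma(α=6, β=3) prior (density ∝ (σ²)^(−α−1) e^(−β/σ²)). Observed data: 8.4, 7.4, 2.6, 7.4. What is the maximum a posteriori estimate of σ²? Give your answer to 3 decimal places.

Sum of squared deviations about the known mean: SS = (8.4−6)² + (7.4−6)² + (2.6−6)² + (7.4−6)² = 21.24.
The Normal likelihood contributes (σ²)^(−n/2) exp(−SS/(2σ²)), so the posterior is Inverse-Gamma(α + n/2, β + SS/2) = Inverse-Gamma(8, 13.62).
The mode of Inverse-Gamma(a, b) is b/(a+1) = 13.62/9 ≈ 1.513.

σ̂²_MAP = 1.513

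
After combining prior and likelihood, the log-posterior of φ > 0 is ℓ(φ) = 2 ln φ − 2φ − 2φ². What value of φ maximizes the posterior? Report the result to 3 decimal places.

φ̂_MAP = 0.500

ℓ'(φ) = 2/φ − 2 − 4φ. Setting this to zero and multiplying by φ: 4φ² + 2φ − 2 = 0.
φ = (−2 + √(2² + 4·4·2)) / (2·4) = (−2 + √36) / 8 = (−2 + 6)/8 = 1/2.
ℓ''(φ) = −2/φ² − 4 < 0, confirming a maximum.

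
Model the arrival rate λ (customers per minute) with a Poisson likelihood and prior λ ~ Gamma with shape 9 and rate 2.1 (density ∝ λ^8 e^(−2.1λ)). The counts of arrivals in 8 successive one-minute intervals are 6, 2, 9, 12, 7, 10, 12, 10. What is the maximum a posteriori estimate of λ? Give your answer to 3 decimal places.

Σxᵢ = 6+2+9+12+7+10+12+10 = 68, with n = 8.
Posterior ∝ λ^8e^(−2.1λ) · λ^68e^(−8λ) = λ^76e^(−10.1λ), i.e. Gamma(shape=77, rate=10.1).
The mode of a Gamma(a, b) with a ≥ 1 (shape–rate) is (a−1)/b = 76/10.1 ≈ 7.525.

λ̂_MAP = 7.525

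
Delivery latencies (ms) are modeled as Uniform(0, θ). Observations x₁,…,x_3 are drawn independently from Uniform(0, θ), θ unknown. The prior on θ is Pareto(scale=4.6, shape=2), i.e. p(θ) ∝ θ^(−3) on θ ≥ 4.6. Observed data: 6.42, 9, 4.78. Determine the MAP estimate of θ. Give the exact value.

θ̂_MAP = 9

The Uniform(0, θ) likelihood is θ^(−n) for θ ≥ max(xᵢ), zero otherwise. Here max(xᵢ) = 9.
Posterior ∝ θ^(−3) · θ^(−3) = θ^(−6) on θ ≥ max(4.6, 9) = 9.
This density is strictly decreasing in θ, so the posterior mode lies at the lower boundary of the support.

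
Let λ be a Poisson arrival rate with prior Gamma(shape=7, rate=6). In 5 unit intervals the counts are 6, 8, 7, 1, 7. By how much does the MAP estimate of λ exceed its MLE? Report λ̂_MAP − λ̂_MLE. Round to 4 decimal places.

Σxᵢ = 29. Posterior is Gamma(36, 11); MAP = (36−1)/11 = 35/11 ≈ 3.18182.
MLE = x̄ = 29/5 ≈ 5.80000.
Difference = 35/11 − 29/5 = -144/55 ≈ -2.6182.

MAP − MLE = -2.6182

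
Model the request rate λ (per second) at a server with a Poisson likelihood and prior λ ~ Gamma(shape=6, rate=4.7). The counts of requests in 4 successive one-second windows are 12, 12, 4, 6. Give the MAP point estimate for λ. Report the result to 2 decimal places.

Σxᵢ = 12+12+4+6 = 34, with n = 4.
Posterior ∝ λ^5e^(−4.7λ) · λ^34e^(−4λ) = λ^39e^(−8.7λ), i.e. Gamma(shape=40, rate=8.7).
The mode of a Gamma(a, b) with a ≥ 1 (shape–rate) is (a−1)/b = 39/8.7 ≈ 4.48.

λ̂_MAP = 4.48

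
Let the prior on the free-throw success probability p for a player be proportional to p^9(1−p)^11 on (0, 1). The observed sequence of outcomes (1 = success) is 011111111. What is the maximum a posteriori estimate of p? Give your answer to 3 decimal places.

The prior density ∝ p^9(1−p)^11 is the kernel of Beta(10, 12).
Data: 8 successes in 9 trials (from the sequence). The binomial likelihood contributes p^8(1−p)^1, so the posterior is Beta(10+8, 12+1) = Beta(18, 13).
For Beta(a, b) with a, b > 1 the mode is (a−1)/(a+b−2) = 17/29 ≈ 0.586.

p̂_MAP = 0.586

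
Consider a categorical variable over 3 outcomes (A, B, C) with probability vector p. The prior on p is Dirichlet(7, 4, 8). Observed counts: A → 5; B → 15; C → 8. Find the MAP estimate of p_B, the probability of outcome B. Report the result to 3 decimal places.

MAP estimate of p_B = 0.409

The posterior is Dirichlet(αᵢ + nᵢ) = Dirichlet(12, 19, 16).
For a Dirichlet(a₁,…,a_K) with all aᵢ > 1, the mode has j-th component (aⱼ − 1)/(Σaᵢ − K).
Here Σaᵢ = 47 and K = 3, so p_B = (19 − 1)/(47 − 3) = 18/44 ≈ 0.409.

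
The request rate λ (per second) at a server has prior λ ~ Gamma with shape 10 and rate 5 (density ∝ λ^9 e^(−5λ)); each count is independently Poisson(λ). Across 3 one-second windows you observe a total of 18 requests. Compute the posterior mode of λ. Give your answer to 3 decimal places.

λ̂_MAP = 3.375

Σxᵢ = 18, n = 3.
Posterior ∝ λ^9e^(−5λ) · λ^18e^(−3λ) = λ^27e^(−8λ), i.e. Gamma(shape=28, rate=8).
The mode of a Gamma(a, b) with a ≥ 1 (shape–rate) is (a−1)/b = 27/8 ≈ 3.375.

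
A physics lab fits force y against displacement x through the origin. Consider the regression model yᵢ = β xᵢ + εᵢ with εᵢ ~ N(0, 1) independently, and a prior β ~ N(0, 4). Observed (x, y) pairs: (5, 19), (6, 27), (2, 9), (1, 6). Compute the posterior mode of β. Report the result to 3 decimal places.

log p(β | y) = −Σ(yᵢ − βxᵢ)²/(2·1) − β²/(2·4) + const.
Setting the derivative to zero: Σxᵢ(yᵢ − βxᵢ)/1 − β/4 = 0, so β = Σxᵢyᵢ / (Σxᵢ² + σ²/τ²).
Σxᵢyᵢ = 5·19 + 6·27 + 2·9 + 1·6 = 281; Σxᵢ² = 66; σ²/τ² = 0.25.
β̂_MAP = 281 / (66 + 0.25) = 281/66.25 ≈ 4.242.

β̂_MAP = 4.242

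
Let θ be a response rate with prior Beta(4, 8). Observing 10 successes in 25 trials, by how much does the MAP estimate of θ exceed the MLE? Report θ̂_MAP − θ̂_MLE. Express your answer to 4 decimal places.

Posterior is Beta(14, 23); MAP = (14−1)/(37−2) = 13/35 ≈ 0.37143.
MLE ignores the prior: θ̂_MLE = k/n = 10/25 ≈ 0.40000.
Difference = 13/35 − 10/25 = -1/35 ≈ -0.0286.

MAP − MLE = -0.0286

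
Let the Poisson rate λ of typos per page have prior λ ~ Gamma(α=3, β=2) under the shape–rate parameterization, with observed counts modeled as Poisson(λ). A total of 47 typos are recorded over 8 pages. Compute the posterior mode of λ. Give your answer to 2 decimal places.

λ̂_MAP = 4.90

Σxᵢ = 47, n = 8.
Posterior ∝ λ^2e^(−2λ) · λ^47e^(−8λ) = λ^49e^(−10λ), i.e. Gamma(shape=50, rate=10).
The mode of a Gamma(a, b) with a ≥ 1 (shape–rate) is (a−1)/b = 49/10 ≈ 4.90.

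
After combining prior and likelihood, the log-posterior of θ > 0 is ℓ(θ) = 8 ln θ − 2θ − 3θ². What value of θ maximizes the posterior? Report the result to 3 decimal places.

ℓ'(θ) = 8/θ − 2 − 6θ. Setting this to zero and multiplying by θ: 6θ² + 2θ − 8 = 0.
θ = (−2 + √(2² + 4·6·8)) / (2·6) = (−2 + √196) / 12 = (−2 + 14)/12 = 1.
ℓ''(θ) = −8/θ² − 6 < 0, confirming a maximum.

θ̂_MAP = 1.000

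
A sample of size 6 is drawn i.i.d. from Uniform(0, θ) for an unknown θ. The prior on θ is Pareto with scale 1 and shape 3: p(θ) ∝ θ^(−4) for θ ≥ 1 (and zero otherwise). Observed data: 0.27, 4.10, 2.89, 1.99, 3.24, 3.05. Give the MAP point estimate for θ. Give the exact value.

θ̂_MAP = 4.10

The Uniform(0, θ) likelihood is θ^(−n) for θ ≥ max(xᵢ), zero otherwise. Here max(xᵢ) = 4.10.
Posterior ∝ θ^(−4) · θ^(−6) = θ^(−10) on θ ≥ max(1, 4.10) = 4.10.
This density is strictly decreasing in θ, so the posterior mode lies at the lower boundary of the support.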